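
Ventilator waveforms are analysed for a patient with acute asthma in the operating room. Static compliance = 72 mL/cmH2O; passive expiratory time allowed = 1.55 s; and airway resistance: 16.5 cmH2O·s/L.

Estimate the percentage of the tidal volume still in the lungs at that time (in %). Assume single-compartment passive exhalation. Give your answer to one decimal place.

27.1

τ = R × C = 16.5 × 72 mL/cmH2O = 16.5 × 0.072 L/cmH2O = 1.188 s.
Passive exhalation: V(t)/V₀ = e^(−t/τ) = e^(−1.55/1.188) = 0.2713.
Fraction remaining = 0.2713 → 27.13%.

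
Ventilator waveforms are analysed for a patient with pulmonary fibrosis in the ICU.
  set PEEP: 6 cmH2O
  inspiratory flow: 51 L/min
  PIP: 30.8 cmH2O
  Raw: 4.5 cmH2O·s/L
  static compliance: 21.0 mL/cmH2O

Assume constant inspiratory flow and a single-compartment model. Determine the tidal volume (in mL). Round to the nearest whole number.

Flow: 51 L/min ÷ 60 = 0.85 L/s.
Equation of motion (constant flow): PIP = Vt/C + R·V̇ + PEEP.
Vt/C = PIP − R·V̇ − PEEP = 30.8 − 3.825 − 6 = 20.975 cmH2O.
Vt = C × 20.975 = 21.0 × 20.975 = 440.48 mL.

440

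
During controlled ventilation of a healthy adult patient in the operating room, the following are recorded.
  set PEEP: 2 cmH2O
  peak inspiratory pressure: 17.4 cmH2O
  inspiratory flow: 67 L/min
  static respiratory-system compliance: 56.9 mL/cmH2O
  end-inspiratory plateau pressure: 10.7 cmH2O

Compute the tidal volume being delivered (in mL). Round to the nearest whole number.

Vt = Cstat × (Pplat − PEEP) = 56.9 × (10.7 − 2) = 56.9 × 8.7 = 495.03 mL.

495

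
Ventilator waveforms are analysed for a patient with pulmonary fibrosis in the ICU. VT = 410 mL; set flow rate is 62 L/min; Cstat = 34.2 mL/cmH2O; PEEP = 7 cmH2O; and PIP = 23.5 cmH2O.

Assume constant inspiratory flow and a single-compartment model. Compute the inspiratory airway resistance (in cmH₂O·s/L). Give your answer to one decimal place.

Flow: 62 L/min ÷ 60 = 1.0333 L/s.
Equation of motion (constant flow): PIP = Vt/C + R·V̇ + PEEP.
R·V̇ = PIP − Vt/C − PEEP = 23.5 − 410/34.2 − 7 = 23.5 − 11.988 − 7 = 4.512 cmH2O.
R = 4.512 / 1.0333 = 4.367 cmH2O·s/L.

4.4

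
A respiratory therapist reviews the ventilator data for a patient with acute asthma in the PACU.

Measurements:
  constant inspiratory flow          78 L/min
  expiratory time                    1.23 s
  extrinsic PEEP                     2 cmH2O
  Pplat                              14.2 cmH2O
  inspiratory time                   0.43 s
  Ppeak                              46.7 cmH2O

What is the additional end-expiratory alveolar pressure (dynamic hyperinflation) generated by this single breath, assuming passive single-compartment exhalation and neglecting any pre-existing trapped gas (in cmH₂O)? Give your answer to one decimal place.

4.2

Flow: 78 L/min ÷ 60 = 1.3 L/s.
Vt = flow × Ti = 1.3 L/s × 0.43 s × 1000 mL/L = 559.0 mL.
R = (PIP − Pplat)/V̇ = (46.7 − 14.2) / 1.3 = 32.5/1.3 = 25.0 cmH2O·s/L.
C = Vt/(Pplat − PEEP) = 559.0 / (14.2 − 2) = 559.0/12.2 = 45.82 mL/cmH2O.
τ = R × C = 25.0 × 0.04582 L/cmH2O = 1.146 s.
Fraction remaining = e^(−Te/τ) = e^(−1.23/1.146) = 0.3419; trapped volume = 559.0 × 0.3419 = 191.12 mL.
Additional alveolar pressure from trapping ≈ V_trapped / C = 191.12 / 45.82 = 4.171 cmH2O.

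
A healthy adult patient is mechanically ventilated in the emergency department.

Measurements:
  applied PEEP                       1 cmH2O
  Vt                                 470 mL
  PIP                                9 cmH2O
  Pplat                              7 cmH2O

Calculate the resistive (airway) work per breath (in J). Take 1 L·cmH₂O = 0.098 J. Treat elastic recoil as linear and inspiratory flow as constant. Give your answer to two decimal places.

0.09

With constant inspiratory flow the resistive pressure is constant at PIP − Pplat = 9 − 7 = 2.0 cmH2O, so resistive work = 2.0 × 0.470 = 0.94 L·cmH2O.
× 0.098 J/(L·cmH2O) → 0.09212 J.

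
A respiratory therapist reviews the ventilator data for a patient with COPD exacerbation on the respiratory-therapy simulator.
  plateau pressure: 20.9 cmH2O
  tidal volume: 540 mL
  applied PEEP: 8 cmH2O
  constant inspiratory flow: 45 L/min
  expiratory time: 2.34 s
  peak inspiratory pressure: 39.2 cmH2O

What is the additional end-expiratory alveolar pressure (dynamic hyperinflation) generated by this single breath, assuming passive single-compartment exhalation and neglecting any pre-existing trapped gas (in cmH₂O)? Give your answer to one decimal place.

1.3

Flow: 45 L/min ÷ 60 = 0.75 L/s.
R = (PIP − Pplat)/V̇ = (39.2 − 20.9) / 0.75 = 18.3/0.75 = 24.4 cmH2O·s/L.
C = Vt/(Pplat − PEEP) = 540.0 / (20.9 − 8) = 540.0/12.9 = 41.86 mL/cmH2O.
τ = R × C = 24.4 × 0.04186 L/cmH2O = 1.021 s.
Fraction remaining = e^(−Te/τ) = e^(−2.34/1.021) = 0.1011; trapped volume = 540.0 × 0.1011 = 54.594 mL.
Additional alveolar pressure from trapping ≈ V_trapped / C = 54.594 / 41.86 = 1.304 cmH2O.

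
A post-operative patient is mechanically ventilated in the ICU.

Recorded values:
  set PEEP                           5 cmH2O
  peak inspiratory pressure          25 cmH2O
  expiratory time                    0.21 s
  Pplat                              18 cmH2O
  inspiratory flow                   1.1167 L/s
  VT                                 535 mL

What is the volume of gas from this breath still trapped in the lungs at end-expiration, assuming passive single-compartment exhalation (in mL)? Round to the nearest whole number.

237

R = (PIP − Pplat)/V̇ = (25 − 18) / 1.1167 = 7.0/1.1167 = 6.268 cmH2O·s/L.
C = Vt/(Pplat − PEEP) = 535.0 / (18 − 5) = 535.0/13.0 = 41.154 mL/cmH2O.
τ = R × C = 6.268 × 0.04115 L/cmH2O = 0.2579 s.
Fraction remaining = e^(−Te/τ) = e^(−0.21/0.2579) = 0.443.
Trapped volume = 535.0 × 0.443 = 237.01 mL.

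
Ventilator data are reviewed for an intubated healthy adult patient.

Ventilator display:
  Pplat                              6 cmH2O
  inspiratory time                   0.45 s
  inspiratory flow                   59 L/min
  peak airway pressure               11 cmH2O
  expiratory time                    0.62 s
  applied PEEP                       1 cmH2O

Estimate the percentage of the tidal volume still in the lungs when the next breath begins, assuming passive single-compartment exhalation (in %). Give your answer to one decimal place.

25.2

Flow: 59 L/min ÷ 60 = 0.9833 L/s.
Vt = flow × Ti = 0.9833 L/s × 0.45 s × 1000 mL/L = 442.49 mL.
R = (PIP − Pplat)/V̇ = (11 − 6) / 0.9833 = 5.0/0.9833 = 5.085 cmH2O·s/L.
C = Vt/(Pplat − PEEP) = 442.49 / (6 − 1) = 442.49/5.0 = 88.498 mL/cmH2O.
τ = R × C = 5.085 × 0.0885 L/cmH2O = 0.45 s.
Fraction remaining at end-expiration = e^(−Te/τ) = e^(−0.62/0.45) = 0.2521 → 25.21%.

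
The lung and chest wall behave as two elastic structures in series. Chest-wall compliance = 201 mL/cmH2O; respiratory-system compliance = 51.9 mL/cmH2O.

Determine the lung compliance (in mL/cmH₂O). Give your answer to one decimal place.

70.0

1/CL = 1/Crs − 1/Ccw.
1/CL = 1/51.9 − 1/201 = 0.01429.
CL = 69.979 mL/cmH2O.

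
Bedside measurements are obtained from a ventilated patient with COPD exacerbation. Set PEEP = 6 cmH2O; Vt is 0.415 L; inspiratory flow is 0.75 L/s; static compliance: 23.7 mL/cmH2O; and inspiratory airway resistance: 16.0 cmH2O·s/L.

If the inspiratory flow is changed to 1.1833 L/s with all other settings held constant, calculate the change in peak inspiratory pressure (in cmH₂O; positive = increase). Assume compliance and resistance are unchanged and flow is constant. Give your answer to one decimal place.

PIP = Vt/C + R·V̇ + PEEP (constant-flow equation of motion).
Only the resistive term changes: ΔPIP = R × ΔV̇ = 16.0 × (1.1833 − 0.75) = 16.0 × 0.4333 = 6.933 cmH2O.

6.9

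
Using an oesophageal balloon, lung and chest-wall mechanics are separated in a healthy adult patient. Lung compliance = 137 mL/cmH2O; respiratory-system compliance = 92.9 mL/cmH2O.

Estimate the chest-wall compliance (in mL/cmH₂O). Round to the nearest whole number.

1/Ccw = 1/Crs − 1/CL.
1/Ccw = 1/92.9 − 1/137 = 0.003465.
Ccw = 288.6 mL/cmH2O.

289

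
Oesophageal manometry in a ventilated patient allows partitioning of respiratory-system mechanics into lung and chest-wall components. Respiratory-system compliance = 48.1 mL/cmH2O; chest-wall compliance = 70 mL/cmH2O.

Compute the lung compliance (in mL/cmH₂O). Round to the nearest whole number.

1/CL = 1/Crs − 1/Ccw.
1/CL = 1/48.1 − 1/70 = 0.006504.
CL = 153.75 mL/cmH2O.

154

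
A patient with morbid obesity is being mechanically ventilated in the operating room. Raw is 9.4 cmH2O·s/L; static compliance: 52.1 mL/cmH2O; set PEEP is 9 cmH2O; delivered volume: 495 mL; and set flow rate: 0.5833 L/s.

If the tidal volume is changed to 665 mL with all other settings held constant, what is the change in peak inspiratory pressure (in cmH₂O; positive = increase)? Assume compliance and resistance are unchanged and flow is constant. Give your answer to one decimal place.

3.3

PIP = Vt/C + R·V̇ + PEEP (constant-flow equation of motion).
Only the elastic term changes: ΔPIP = ΔVt / C = (665 − 495) / 52.1 = 3.263 cmH2O.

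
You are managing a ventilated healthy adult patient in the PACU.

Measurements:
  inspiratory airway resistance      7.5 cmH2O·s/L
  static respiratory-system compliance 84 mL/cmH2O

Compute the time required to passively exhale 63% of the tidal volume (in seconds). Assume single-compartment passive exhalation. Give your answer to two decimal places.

0.63

τ = R × C = 7.5 × 84 mL/cmH2O = 7.5 × 0.084 L/cmH2O = 0.63 s.
Exhaled fraction f = 1 − e^(−t/τ) → t = −τ·ln(1 − f) = −0.63·ln(0.37) = 0.6264 s.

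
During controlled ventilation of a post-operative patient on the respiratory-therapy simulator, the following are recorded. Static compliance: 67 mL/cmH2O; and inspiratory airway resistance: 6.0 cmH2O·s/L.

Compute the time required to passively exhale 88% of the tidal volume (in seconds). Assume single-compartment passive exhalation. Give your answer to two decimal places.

τ = R × C = 6.0 × 67 mL/cmH2O = 6.0 × 0.067 L/cmH2O = 0.402 s.
Exhaled fraction f = 1 − e^(−t/τ) → t = −τ·ln(1 − f) = −0.402·ln(0.12) = 0.8523 s.

0.85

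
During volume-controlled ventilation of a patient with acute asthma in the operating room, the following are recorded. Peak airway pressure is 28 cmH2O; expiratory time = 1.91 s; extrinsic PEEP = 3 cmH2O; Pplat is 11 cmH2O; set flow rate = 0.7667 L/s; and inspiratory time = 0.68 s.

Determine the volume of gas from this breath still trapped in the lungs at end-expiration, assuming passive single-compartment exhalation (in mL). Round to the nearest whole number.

Vt = flow × Ti = 0.7667 L/s × 0.68 s × 1000 mL/L = 521.36 mL.
R = (PIP − Pplat)/V̇ = (28 − 11) / 0.7667 = 17.0/0.7667 = 22.173 cmH2O·s/L.
C = Vt/(Pplat − PEEP) = 521.36 / (11 − 3) = 521.36/8.0 = 65.17 mL/cmH2O.
τ = R × C = 22.173 × 0.06517 L/cmH2O = 1.445 s.
Fraction remaining = e^(−Te/τ) = e^(−1.91/1.445) = 0.2667.
Trapped volume = 521.36 × 0.2667 = 139.05 mL.

139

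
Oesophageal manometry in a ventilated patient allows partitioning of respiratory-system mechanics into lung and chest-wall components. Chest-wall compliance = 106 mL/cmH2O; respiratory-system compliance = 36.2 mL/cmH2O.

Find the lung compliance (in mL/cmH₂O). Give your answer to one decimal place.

1/CL = 1/Crs − 1/Ccw.
1/CL = 1/36.2 − 1/106 = 0.01819.
CL = 54.975 mL/cmH2O.

55.0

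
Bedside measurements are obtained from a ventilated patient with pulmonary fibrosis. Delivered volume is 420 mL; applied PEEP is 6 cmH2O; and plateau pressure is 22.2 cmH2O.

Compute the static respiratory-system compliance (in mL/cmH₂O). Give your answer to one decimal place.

25.9

Cstat = Vt / (Pplat − PEEP) = 420 / (22.2 − 6) = 420 / 16.2 = 25.926 mL/cmH2O.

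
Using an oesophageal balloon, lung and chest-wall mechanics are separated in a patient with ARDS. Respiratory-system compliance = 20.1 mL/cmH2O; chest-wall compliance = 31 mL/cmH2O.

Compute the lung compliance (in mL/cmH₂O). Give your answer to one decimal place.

57.2

1/CL = 1/Crs − 1/Ccw.
1/CL = 1/20.1 − 1/31 = 0.01749.
CL = 57.176 mL/cmH2O.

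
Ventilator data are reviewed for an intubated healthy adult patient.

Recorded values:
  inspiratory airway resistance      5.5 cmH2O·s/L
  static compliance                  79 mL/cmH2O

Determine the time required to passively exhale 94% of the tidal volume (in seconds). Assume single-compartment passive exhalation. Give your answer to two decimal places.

τ = R × C = 5.5 × 79 mL/cmH2O = 5.5 × 0.079 L/cmH2O = 0.4345 s.
Exhaled fraction f = 1 − e^(−t/τ) → t = −τ·ln(1 − f) = −0.4345·ln(0.06) = 1.222 s.

1.22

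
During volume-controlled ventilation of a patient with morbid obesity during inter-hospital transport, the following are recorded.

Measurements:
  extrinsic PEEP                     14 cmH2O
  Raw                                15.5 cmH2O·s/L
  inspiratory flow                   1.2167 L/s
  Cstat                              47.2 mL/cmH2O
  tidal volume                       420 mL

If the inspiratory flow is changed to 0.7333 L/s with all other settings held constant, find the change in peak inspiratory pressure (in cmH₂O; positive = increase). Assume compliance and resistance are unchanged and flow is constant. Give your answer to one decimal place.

-7.5

PIP = Vt/C + R·V̇ + PEEP (constant-flow equation of motion).
Only the resistive term changes: ΔPIP = R × ΔV̇ = 15.5 × (0.7333 − 1.2167) = 15.5 × -0.4834 = -7.493 cmH2O.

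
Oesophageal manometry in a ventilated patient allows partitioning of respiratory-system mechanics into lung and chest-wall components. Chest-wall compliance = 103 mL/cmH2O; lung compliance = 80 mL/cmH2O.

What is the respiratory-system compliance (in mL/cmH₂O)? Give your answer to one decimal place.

Lung and chest wall are elastances in series: 1/Crs = 1/CL + 1/Ccw.
1/Crs = 1/80 + 1/103 = 0.02221.
Crs = 45.025 mL/cmH2O.

45.0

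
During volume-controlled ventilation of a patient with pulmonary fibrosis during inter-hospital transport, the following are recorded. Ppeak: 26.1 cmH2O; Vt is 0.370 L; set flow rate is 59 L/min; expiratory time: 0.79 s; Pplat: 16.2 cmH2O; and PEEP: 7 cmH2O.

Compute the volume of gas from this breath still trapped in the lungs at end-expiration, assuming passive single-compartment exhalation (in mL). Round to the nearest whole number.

53

Flow: 59 L/min ÷ 60 = 0.9833 L/s.
R = (PIP − Pplat)/V̇ = (26.1 − 16.2) / 0.9833 = 9.9/0.9833 = 10.068 cmH2O·s/L.
C = Vt/(Pplat − PEEP) = 370.0 / (16.2 − 7) = 370.0/9.2 = 40.217 mL/cmH2O.
τ = R × C = 10.068 × 0.04022 L/cmH2O = 0.4049 s.
Fraction remaining = e^(−Te/τ) = e^(−0.79/0.4049) = 0.1421.
Trapped volume = 370.0 × 0.1421 = 52.577 mL.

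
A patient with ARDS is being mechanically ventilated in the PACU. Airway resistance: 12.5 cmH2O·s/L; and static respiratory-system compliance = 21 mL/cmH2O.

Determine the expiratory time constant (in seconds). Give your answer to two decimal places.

0.26

τ = R × C = 12.5 × 21 mL/cmH2O = 12.5 × 0.021 L/cmH2O = 0.2625 s.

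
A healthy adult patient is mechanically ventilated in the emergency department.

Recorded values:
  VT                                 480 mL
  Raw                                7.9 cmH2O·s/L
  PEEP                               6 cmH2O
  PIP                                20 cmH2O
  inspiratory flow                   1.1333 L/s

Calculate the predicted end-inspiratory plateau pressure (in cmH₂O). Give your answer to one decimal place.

Pplat = PIP − Raw × flow = 20 − 7.9 × 1.1333 = 20 − 8.953 = 11.047 cmH2O.

11.0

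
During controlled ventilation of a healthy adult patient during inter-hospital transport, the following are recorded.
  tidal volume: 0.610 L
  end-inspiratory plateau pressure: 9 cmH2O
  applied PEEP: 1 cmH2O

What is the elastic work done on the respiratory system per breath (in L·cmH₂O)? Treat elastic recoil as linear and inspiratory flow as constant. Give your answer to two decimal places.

Elastic work ≈ ½ × (Pplat − PEEP) × Vt = 0.5 × (9 − 1) × 0.610 L = 0.5 × 8.0 × 0.610 = 2.44 L·cmH2O.

2.44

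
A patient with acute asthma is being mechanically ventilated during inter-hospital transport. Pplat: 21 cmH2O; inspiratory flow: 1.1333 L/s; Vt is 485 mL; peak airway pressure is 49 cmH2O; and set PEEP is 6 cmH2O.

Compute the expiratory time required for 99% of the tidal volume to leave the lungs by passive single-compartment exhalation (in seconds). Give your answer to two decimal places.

R = (PIP − Pplat)/V̇ = (49 − 21) / 1.1333 = 28.0/1.1333 = 24.707 cmH2O·s/L.
C = Vt/(Pplat − PEEP) = 485.0 / (21 − 6) = 485.0/15.0 = 32.333 mL/cmH2O.
τ = R × C = 24.707 × 0.03233 L/cmH2O = 0.7988 s.
t = −τ·ln(1 − 0.99) = −0.7988·ln(0.01) = 3.679 s.

3.68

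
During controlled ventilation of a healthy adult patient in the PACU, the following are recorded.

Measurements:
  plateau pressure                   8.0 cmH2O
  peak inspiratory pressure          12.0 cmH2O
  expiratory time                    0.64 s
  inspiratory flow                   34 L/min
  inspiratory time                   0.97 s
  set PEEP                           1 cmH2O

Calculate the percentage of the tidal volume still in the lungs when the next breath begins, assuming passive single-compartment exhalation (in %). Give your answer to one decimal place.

Flow: 34 L/min ÷ 60 = 0.5667 L/s.
Vt = flow × Ti = 0.5667 L/s × 0.97 s × 1000 mL/L = 549.7 mL.
R = (PIP − Pplat)/V̇ = (12.0 − 8.0) / 0.5667 = 4.0/0.5667 = 7.058 cmH2O·s/L.
C = Vt/(Pplat − PEEP) = 549.7 / (8.0 − 1) = 549.7/7.0 = 78.529 mL/cmH2O.
τ = R × C = 7.058 × 0.07853 L/cmH2O = 0.5543 s.
Fraction remaining at end-expiration = e^(−Te/τ) = e^(−0.64/0.5543) = 0.3152 → 31.52%.

31.5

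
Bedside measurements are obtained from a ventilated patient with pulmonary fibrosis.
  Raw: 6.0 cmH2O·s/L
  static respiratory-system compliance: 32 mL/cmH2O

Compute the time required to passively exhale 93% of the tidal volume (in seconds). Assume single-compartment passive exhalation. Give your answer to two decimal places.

0.51

τ = R × C = 6.0 × 32 mL/cmH2O = 6.0 × 0.032 L/cmH2O = 0.192 s.
Exhaled fraction f = 1 − e^(−t/τ) → t = −τ·ln(1 − f) = −0.192·ln(0.07) = 0.5106 s.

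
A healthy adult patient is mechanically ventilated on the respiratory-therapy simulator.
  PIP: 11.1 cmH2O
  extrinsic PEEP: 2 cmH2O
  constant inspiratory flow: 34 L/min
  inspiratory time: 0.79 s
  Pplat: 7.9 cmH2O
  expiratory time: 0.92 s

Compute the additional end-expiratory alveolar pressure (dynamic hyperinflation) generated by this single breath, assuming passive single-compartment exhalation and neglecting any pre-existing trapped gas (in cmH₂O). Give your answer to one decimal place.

0.7

Flow: 34 L/min ÷ 60 = 0.5667 L/s.
Vt = flow × Ti = 0.5667 L/s × 0.79 s × 1000 mL/L = 447.69 mL.
R = (PIP − Pplat)/V̇ = (11.1 − 7.9) / 0.5667 = 3.2/0.5667 = 5.647 cmH2O·s/L.
C = Vt/(Pplat − PEEP) = 447.69 / (7.9 − 2) = 447.69/5.9 = 75.88 mL/cmH2O.
τ = R × C = 5.647 × 0.07588 L/cmH2O = 0.4285 s.
Fraction remaining = e^(−Te/τ) = e^(−0.92/0.4285) = 0.1168; trapped volume = 447.69 × 0.1168 = 52.29 mL.
Additional alveolar pressure from trapping ≈ V_trapped / C = 52.29 / 75.88 = 0.6891 cmH2O.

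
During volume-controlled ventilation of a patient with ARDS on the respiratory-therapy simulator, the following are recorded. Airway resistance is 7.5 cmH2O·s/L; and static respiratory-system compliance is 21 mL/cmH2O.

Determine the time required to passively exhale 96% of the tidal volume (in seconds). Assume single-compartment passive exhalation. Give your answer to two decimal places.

τ = R × C = 7.5 × 21 mL/cmH2O = 7.5 × 0.021 L/cmH2O = 0.1575 s.
Exhaled fraction f = 1 − e^(−t/τ) → t = −τ·ln(1 − f) = −0.1575·ln(0.04) = 0.507 s.

0.51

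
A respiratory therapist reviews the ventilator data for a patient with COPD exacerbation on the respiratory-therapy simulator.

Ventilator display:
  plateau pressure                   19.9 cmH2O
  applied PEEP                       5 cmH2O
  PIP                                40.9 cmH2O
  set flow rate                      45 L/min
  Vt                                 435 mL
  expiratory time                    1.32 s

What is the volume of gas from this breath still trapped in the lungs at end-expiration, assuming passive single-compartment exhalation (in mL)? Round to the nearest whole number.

87

Flow: 45 L/min ÷ 60 = 0.75 L/s.
R = (PIP − Pplat)/V̇ = (40.9 − 19.9) / 0.75 = 21.0/0.75 = 28.0 cmH2O·s/L.
C = Vt/(Pplat − PEEP) = 435.0 / (19.9 − 5) = 435.0/14.9 = 29.195 mL/cmH2O.
τ = R × C = 28.0 × 0.0292 L/cmH2O = 0.8176 s.
Fraction remaining = e^(−Te/τ) = e^(−1.32/0.8176) = 0.199.
Trapped volume = 435.0 × 0.199 = 86.565 mL.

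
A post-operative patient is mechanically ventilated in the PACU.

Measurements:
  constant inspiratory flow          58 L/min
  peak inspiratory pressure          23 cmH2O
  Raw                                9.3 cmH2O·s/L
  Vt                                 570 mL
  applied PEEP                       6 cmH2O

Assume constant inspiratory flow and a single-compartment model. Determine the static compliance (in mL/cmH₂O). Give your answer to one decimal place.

Flow: 58 L/min ÷ 60 = 0.9667 L/s.
Equation of motion (constant flow): PIP = Vt/C + R·V̇ + PEEP.
Vt/C = PIP − R·V̇ − PEEP = 23 − 9.3×0.9667 − 6 = 23 − 8.99 − 6 = 8.01 cmH2O.
C = Vt / 8.01 = 570 / 8.01 = 71.161 mL/cmH2O.

71.2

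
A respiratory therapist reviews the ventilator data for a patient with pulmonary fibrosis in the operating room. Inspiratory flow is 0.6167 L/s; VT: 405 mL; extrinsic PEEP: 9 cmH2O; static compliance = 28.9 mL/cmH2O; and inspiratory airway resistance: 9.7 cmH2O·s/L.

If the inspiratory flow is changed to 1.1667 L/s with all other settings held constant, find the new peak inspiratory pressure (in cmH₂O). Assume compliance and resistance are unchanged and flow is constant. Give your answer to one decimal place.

34.3

PIP = Vt/C + R·V̇ + PEEP (constant-flow equation of motion).
Only the resistive term changes: ΔPIP = R × ΔV̇ = 9.7 × (1.1667 − 0.6167) = 9.7 × 0.55 = 5.335 cmH2O.
Original PIP = 405/28.9 + 9.7×0.6167 + 9 = 28.996 cmH2O; new PIP = 28.996 + (5.335) = 34.331 cmH2O.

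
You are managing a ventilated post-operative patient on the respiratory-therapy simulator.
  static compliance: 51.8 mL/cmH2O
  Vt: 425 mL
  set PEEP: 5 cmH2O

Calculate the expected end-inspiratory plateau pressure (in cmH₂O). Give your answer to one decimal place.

13.2

Pplat = PEEP + Vt / Cstat = 5 + 425 / 51.8 = 5 + 8.205 = 13.205 cmH2O.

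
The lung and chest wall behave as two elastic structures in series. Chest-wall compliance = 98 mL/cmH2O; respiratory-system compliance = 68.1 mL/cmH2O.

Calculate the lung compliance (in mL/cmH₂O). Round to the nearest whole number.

1/CL = 1/Crs − 1/Ccw.
1/CL = 1/68.1 − 1/98 = 0.00448.
CL = 223.21 mL/cmH2O.

223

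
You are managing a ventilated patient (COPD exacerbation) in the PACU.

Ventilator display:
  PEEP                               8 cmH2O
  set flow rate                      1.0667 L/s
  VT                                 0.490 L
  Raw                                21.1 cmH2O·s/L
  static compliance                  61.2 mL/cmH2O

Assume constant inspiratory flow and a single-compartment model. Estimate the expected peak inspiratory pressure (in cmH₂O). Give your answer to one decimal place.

Equation of motion (constant flow): PIP = Vt/C + R·V̇ + PEEP.
PIP = 490/61.2 + 21.1×1.0667 + 8 = 8.007 + 22.507 + 8 = 38.514 cmH2O.

38.5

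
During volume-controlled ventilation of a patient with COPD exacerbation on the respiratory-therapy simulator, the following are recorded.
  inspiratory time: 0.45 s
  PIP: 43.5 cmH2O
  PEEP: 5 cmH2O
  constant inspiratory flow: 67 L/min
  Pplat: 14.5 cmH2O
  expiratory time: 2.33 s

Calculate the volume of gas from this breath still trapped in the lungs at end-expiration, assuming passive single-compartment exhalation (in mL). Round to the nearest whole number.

92

Flow: 67 L/min ÷ 60 = 1.1167 L/s.
Vt = flow × Ti = 1.1167 L/s × 0.45 s × 1000 mL/L = 502.52 mL.
R = (PIP − Pplat)/V̇ = (43.5 − 14.5) / 1.1167 = 29.0/1.1167 = 25.969 cmH2O·s/L.
C = Vt/(Pplat − PEEP) = 502.52 / (14.5 − 5) = 502.52/9.5 = 52.897 mL/cmH2O.
τ = R × C = 25.969 × 0.0529 L/cmH2O = 1.374 s.
Fraction remaining = e^(−Te/τ) = e^(−2.33/1.374) = 0.1835.
Trapped volume = 502.52 × 0.1835 = 92.212 mL.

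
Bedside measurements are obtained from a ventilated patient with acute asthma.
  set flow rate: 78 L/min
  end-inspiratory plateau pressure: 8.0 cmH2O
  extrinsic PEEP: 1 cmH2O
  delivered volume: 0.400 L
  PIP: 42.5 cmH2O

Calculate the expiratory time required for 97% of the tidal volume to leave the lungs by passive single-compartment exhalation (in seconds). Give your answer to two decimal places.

Flow: 78 L/min ÷ 60 = 1.3 L/s.
R = (PIP − Pplat)/V̇ = (42.5 − 8.0) / 1.3 = 34.5/1.3 = 26.538 cmH2O·s/L.
C = Vt/(Pplat − PEEP) = 400.0 / (8.0 − 1) = 400.0/7.0 = 57.143 mL/cmH2O.
τ = R × C = 26.538 × 0.05714 L/cmH2O = 1.516 s.
t = −τ·ln(1 − 0.97) = −1.516·ln(0.03) = 5.316 s.

5.32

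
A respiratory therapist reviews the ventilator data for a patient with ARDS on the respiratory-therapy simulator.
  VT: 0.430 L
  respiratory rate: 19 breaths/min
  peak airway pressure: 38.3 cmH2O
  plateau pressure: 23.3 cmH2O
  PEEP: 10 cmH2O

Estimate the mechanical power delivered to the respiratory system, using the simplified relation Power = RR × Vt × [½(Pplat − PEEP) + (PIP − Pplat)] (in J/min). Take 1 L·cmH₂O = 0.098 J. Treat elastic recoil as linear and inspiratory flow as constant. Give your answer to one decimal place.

Per-breath work = Vt × [½(Pplat−PEEP) + (PIP−Pplat)] = 0.430 × [0.5×13.3 + 15.0] = 0.430 × 21.65 = 9.31 L·cmH2O.
Power = 19 × 9.31 = 176.89 L·cmH2O/min.
× 0.098 J/(L·cmH2O) → 17.335 J/min.

17.3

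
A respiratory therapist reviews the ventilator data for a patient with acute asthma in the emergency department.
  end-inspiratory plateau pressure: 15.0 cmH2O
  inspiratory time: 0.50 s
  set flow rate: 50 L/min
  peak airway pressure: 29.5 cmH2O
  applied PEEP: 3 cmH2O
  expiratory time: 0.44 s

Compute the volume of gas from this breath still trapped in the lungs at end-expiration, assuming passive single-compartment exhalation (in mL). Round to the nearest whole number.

Flow: 50 L/min ÷ 60 = 0.8333 L/s.
Vt = flow × Ti = 0.8333 L/s × 0.50 s × 1000 mL/L = 416.65 mL.
R = (PIP − Pplat)/V̇ = (29.5 − 15.0) / 0.8333 = 14.5/0.8333 = 17.401 cmH2O·s/L.
C = Vt/(Pplat − PEEP) = 416.65 / (15.0 − 3) = 416.65/12.0 = 34.721 mL/cmH2O.
τ = R × C = 17.401 × 0.03472 L/cmH2O = 0.6042 s.
Fraction remaining = e^(−Te/τ) = e^(−0.44/0.6042) = 0.4828.
Trapped volume = 416.65 × 0.4828 = 201.16 mL.

201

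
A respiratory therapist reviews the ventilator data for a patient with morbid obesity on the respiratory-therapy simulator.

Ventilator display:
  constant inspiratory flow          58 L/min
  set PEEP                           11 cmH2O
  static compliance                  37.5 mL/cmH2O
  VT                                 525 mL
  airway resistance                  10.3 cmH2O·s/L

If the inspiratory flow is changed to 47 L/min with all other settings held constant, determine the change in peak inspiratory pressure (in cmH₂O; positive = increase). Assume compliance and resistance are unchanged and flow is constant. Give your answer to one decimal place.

-1.9

Flow: 58 L/min ÷ 60 = 0.9667 L/s.
New flow: 47 L/min ÷ 60 = 0.7833 L/s.
PIP = Vt/C + R·V̇ + PEEP (constant-flow equation of motion).
Only the resistive term changes: ΔPIP = R × ΔV̇ = 10.3 × (0.7833 − 0.9667) = 10.3 × -0.1834 = -1.889 cmH2O.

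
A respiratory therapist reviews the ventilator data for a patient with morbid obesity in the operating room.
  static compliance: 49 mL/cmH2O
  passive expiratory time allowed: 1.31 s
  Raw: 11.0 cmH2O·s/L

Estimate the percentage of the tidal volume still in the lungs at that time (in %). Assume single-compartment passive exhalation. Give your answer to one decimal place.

8.8

τ = R × C = 11.0 × 49 mL/cmH2O = 11.0 × 0.049 L/cmH2O = 0.539 s.
Passive exhalation: V(t)/V₀ = e^(−t/τ) = e^(−1.31/0.539) = 0.088.
Fraction remaining = 0.088 → 8.8%.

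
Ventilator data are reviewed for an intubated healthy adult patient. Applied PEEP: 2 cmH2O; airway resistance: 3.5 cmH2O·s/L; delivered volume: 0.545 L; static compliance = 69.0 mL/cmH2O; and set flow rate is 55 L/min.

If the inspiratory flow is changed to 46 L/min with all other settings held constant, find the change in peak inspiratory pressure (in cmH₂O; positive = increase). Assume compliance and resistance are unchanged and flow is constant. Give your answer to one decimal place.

-0.5

Flow: 55 L/min ÷ 60 = 0.9167 L/s.
New flow: 46 L/min ÷ 60 = 0.7667 L/s.
PIP = Vt/C + R·V̇ + PEEP (constant-flow equation of motion).
Only the resistive term changes: ΔPIP = R × ΔV̇ = 3.5 × (0.7667 − 0.9167) = 3.5 × -0.15 = -0.525 cmH2O.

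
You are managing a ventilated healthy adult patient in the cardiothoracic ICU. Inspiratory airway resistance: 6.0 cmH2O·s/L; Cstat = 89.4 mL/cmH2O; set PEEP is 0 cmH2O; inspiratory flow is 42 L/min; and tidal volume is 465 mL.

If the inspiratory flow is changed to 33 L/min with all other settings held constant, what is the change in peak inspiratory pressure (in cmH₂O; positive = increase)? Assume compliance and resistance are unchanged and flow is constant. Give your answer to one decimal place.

-0.9

Flow: 42 L/min ÷ 60 = 0.7 L/s.
New flow: 33 L/min ÷ 60 = 0.55 L/s.
PIP = Vt/C + R·V̇ + PEEP (constant-flow equation of motion).
Only the resistive term changes: ΔPIP = R × ΔV̇ = 6.0 × (0.55 − 0.7) = 6.0 × -0.15 = -0.9 cmH2O.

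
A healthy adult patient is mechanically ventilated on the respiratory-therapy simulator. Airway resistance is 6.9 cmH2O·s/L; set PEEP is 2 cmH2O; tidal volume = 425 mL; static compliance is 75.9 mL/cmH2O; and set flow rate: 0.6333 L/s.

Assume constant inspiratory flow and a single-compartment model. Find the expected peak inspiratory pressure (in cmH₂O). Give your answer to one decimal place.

12.0

Equation of motion (constant flow): PIP = Vt/C + R·V̇ + PEEP.
PIP = 425/75.9 + 6.9×0.6333 + 2 = 5.599 + 4.37 + 2 = 11.969 cmH2O.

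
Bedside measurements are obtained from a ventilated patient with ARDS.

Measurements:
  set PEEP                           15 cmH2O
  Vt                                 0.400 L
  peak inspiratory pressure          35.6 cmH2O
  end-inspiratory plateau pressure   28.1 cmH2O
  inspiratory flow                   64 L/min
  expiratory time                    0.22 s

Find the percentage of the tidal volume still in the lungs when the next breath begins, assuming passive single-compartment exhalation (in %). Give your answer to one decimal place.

35.9

Flow: 64 L/min ÷ 60 = 1.0667 L/s.
R = (PIP − Pplat)/V̇ = (35.6 − 28.1) / 1.0667 = 7.5/1.0667 = 7.031 cmH2O·s/L.
C = Vt/(Pplat − PEEP) = 400.0 / (28.1 − 15) = 400.0/13.1 = 30.534 mL/cmH2O.
τ = R × C = 7.031 × 0.03053 L/cmH2O = 0.2147 s.
Fraction remaining at end-expiration = e^(−Te/τ) = e^(−0.22/0.2147) = 0.3589 → 35.89%.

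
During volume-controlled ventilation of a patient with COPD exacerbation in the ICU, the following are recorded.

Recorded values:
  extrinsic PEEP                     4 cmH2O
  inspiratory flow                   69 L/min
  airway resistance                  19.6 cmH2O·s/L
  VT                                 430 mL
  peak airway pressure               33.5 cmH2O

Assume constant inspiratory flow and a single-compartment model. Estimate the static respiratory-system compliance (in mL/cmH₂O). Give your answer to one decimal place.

Flow: 69 L/min ÷ 60 = 1.15 L/s.
Equation of motion (constant flow): PIP = Vt/C + R·V̇ + PEEP.
Vt/C = PIP − R·V̇ − PEEP = 33.5 − 19.6×1.15 − 4 = 33.5 − 22.54 − 4 = 6.96 cmH2O.
C = Vt / 6.96 = 430 / 6.96 = 61.782 mL/cmH2O.

61.8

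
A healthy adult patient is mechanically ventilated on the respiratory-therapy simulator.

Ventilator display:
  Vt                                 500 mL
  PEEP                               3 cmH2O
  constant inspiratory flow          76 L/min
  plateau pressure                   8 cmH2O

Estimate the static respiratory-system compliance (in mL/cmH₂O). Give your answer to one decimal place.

Cstat = Vt / (Pplat − PEEP) = 500 / (8 − 3) = 500 / 5.0 = 100.0 mL/cmH2O.

100.0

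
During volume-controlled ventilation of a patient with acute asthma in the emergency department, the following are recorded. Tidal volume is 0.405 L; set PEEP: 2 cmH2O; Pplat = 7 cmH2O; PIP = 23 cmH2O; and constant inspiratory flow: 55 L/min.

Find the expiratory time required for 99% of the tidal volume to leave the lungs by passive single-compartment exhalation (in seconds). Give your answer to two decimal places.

Flow: 55 L/min ÷ 60 = 0.9167 L/s.
R = (PIP − Pplat)/V̇ = (23 − 7) / 0.9167 = 16.0/0.9167 = 17.454 cmH2O·s/L.
C = Vt/(Pplat − PEEP) = 405.0 / (7 − 2) = 405.0/5.0 = 81.0 mL/cmH2O.
τ = R × C = 17.454 × 0.081 L/cmH2O = 1.414 s.
t = −τ·ln(1 − 0.99) = −1.414·ln(0.01) = 6.512 s.

6.51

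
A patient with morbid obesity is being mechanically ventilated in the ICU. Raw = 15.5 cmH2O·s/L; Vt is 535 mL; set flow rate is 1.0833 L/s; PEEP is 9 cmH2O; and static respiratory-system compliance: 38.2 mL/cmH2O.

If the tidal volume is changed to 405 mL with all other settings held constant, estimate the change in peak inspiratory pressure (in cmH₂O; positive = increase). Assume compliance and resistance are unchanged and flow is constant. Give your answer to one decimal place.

-3.4

PIP = Vt/C + R·V̇ + PEEP (constant-flow equation of motion).
Only the elastic term changes: ΔPIP = ΔVt / C = (405 − 535) / 38.2 = -3.403 cmH2O.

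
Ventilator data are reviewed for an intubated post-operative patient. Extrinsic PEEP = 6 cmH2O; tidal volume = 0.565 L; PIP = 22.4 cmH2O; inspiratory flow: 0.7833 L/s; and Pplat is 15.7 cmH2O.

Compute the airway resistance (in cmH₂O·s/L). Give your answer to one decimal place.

Raw = (PIP − Pplat) / flow = (22.4 − 15.7) / 0.7833 = 6.7 / 0.7833 = 8.554 cmH2O·s/L.

8.6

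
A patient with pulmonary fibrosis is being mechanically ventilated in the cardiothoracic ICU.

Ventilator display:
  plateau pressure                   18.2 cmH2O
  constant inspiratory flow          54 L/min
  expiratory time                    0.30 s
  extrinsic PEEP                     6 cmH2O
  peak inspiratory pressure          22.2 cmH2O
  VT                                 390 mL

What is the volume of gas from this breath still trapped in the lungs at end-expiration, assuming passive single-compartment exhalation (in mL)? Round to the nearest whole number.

47

Flow: 54 L/min ÷ 60 = 0.9 L/s.
R = (PIP − Pplat)/V̇ = (22.2 − 18.2) / 0.9 = 4.0/0.9 = 4.444 cmH2O·s/L.
C = Vt/(Pplat − PEEP) = 390.0 / (18.2 − 6) = 390.0/12.2 = 31.967 mL/cmH2O.
τ = R × C = 4.444 × 0.03197 L/cmH2O = 0.1421 s.
Fraction remaining = e^(−Te/τ) = e^(−0.30/0.1421) = 0.1211.
Trapped volume = 390.0 × 0.1211 = 47.229 mL.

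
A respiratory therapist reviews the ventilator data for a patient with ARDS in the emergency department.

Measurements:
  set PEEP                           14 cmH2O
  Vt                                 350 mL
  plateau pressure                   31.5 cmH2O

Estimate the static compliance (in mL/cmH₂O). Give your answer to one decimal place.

20.0

Cstat = Vt / (Pplat − PEEP) = 350 / (31.5 − 14) = 350 / 17.5 = 20.0 mL/cmH2O.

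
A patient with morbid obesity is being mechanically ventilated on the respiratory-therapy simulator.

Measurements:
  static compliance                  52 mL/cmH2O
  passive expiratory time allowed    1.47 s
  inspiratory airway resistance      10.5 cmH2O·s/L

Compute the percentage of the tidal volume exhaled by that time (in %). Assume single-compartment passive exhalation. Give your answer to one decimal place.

93.2

τ = R × C = 10.5 × 52 mL/cmH2O = 10.5 × 0.052 L/cmH2O = 0.546 s.
Passive exhalation: V(t)/V₀ = e^(−t/τ) = e^(−1.47/0.546) = 0.06772.
Fraction exhaled = 1 − 0.06772 = 0.9323 → 93.23%.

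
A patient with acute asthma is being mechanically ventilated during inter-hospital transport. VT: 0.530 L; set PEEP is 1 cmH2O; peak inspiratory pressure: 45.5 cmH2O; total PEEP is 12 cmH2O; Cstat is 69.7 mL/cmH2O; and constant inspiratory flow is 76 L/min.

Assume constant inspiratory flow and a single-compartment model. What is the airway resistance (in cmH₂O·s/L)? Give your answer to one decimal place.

Flow: 76 L/min ÷ 60 = 1.2667 L/s.
Total PEEP = 12 cmH2O (set 1 + intrinsic 11); this is the baseline alveolar pressure.
Equation of motion (constant flow): PIP = Vt/C + R·V̇ + PEEP.
R·V̇ = PIP − Vt/C − PEEP = 45.5 − 530/69.7 − 12 = 45.5 − 7.604 − 12 = 25.896 cmH2O.
R = 25.896 / 1.2667 = 20.444 cmH2O·s/L.

20.4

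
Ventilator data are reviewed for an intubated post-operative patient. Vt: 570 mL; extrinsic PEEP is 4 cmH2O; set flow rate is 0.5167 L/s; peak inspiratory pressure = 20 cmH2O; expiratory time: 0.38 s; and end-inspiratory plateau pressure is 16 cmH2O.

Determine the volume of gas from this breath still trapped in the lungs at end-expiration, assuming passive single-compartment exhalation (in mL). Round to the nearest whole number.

203

R = (PIP − Pplat)/V̇ = (20 − 16) / 0.5167 = 4.0/0.5167 = 7.741 cmH2O·s/L.
C = Vt/(Pplat − PEEP) = 570.0 / (16 − 4) = 570.0/12.0 = 47.5 mL/cmH2O.
τ = R × C = 7.741 × 0.0475 L/cmH2O = 0.3677 s.
Fraction remaining = e^(−Te/τ) = e^(−0.38/0.3677) = 0.3558.
Trapped volume = 570.0 × 0.3558 = 202.81 mL.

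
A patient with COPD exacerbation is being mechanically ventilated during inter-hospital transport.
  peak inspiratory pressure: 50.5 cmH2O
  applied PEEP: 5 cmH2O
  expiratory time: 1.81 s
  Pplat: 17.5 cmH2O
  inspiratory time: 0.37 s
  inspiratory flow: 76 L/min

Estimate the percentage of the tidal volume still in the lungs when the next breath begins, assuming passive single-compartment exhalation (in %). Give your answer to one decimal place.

Flow: 76 L/min ÷ 60 = 1.2667 L/s.
Vt = flow × Ti = 1.2667 L/s × 0.37 s × 1000 mL/L = 468.68 mL.
R = (PIP − Pplat)/V̇ = (50.5 − 17.5) / 1.2667 = 33.0/1.2667 = 26.052 cmH2O·s/L.
C = Vt/(Pplat − PEEP) = 468.68 / (17.5 − 5) = 468.68/12.5 = 37.494 mL/cmH2O.
τ = R × C = 26.052 × 0.03749 L/cmH2O = 0.9767 s.
Fraction remaining at end-expiration = e^(−Te/τ) = e^(−1.81/0.9767) = 0.1567 → 15.67%.

15.7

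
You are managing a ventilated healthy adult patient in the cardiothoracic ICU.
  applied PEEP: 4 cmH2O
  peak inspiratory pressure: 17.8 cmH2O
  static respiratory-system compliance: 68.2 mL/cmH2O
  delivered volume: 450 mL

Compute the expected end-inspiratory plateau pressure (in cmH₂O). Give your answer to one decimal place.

Pplat = PEEP + Vt / Cstat = 4 + 450 / 68.2 = 4 + 6.598 = 10.598 cmH2O.

10.6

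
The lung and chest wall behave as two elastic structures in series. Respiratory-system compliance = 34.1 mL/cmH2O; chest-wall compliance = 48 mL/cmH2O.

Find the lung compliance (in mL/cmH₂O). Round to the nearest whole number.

1/CL = 1/Crs − 1/Ccw.
1/CL = 1/34.1 − 1/48 = 0.008492.
CL = 117.76 mL/cmH2O.

118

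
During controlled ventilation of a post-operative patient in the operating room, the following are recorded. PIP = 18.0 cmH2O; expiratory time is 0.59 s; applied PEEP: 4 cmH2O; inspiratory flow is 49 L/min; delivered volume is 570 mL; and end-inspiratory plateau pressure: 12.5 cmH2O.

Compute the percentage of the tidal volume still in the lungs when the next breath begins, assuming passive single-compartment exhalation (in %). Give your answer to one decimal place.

Flow: 49 L/min ÷ 60 = 0.8167 L/s.
R = (PIP − Pplat)/V̇ = (18.0 − 12.5) / 0.8167 = 5.5/0.8167 = 6.734 cmH2O·s/L.
C = Vt/(Pplat − PEEP) = 570.0 / (12.5 − 4) = 570.0/8.5 = 67.059 mL/cmH2O.
τ = R × C = 6.734 × 0.06706 L/cmH2O = 0.4516 s.
Fraction remaining at end-expiration = e^(−Te/τ) = e^(−0.59/0.4516) = 0.2708 → 27.08%.

27.1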